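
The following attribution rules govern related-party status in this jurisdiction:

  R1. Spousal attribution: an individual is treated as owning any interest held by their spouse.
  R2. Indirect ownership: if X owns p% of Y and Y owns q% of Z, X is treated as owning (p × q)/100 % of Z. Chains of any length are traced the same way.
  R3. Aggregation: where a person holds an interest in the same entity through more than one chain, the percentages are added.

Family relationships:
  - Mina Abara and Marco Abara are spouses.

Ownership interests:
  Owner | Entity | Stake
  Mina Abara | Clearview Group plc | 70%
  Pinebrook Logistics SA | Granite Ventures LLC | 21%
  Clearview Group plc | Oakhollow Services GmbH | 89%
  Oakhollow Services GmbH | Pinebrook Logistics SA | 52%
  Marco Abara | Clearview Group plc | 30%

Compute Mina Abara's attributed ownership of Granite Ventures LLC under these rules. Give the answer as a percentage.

By spousal attribution (R1), Mina Abara is treated as also owning Marco Abara's interest in Clearview Group plc, giving 70% + 30% = 100%.
Chain via Clearview Group plc → Oakhollow Services GmbH → Pinebrook Logistics SA (R2): 100% × 89% × 52% × 21% = 9.7188% of Granite Ventures LLC.

9.7188%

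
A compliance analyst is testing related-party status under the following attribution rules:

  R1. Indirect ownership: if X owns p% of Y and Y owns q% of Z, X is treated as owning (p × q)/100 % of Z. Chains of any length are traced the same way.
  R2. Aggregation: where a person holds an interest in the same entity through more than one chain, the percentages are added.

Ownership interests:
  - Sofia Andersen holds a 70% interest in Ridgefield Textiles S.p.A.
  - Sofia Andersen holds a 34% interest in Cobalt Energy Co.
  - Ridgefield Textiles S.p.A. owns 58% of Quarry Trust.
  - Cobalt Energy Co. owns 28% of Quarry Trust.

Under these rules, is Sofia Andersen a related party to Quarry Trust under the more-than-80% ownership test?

No

Chain via Cobalt Energy Co. (R1): 34% × 28% = 9.52% of Quarry Trust.
Chain via Ridgefield Textiles S.p.A. (R1): 70% × 58% = 40.6% of Quarry Trust.
Aggregating (R2): 9.52% + 40.6% = 50.12%.
50.12% does not exceed the 80% threshold, so Sofia is not a related party to Quarry Trust.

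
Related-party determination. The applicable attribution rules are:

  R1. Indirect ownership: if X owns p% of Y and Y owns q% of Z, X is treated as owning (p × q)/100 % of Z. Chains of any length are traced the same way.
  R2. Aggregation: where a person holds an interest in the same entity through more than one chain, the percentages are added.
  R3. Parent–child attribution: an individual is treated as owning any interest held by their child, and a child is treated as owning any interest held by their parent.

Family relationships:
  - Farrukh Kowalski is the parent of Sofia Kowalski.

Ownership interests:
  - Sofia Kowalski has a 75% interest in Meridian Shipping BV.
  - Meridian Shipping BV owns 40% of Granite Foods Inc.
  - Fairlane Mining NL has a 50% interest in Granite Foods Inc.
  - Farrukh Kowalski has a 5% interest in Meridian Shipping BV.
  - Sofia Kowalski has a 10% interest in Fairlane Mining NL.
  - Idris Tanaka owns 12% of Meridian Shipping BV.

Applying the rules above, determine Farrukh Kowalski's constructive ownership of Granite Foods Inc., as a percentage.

37%

By parent–child attribution (R3), Farrukh Kowalski is treated as also owning Sofia Kowalski's interest in Meridian Shipping BV, giving 5% + 75% = 80%.
By parent–child attribution (R3), Farrukh Kowalski is treated as owning Sofia Kowalski's 10% interest in Fairlane Mining NL.
Chain via Meridian Shipping BV (R1): 80% × 40% = 32% of Granite Foods Inc.
Chain via Fairlane Mining NL (R1): 10% × 50% = 5% of Granite Foods Inc.
Aggregating (R2): 32% + 5% = 37%.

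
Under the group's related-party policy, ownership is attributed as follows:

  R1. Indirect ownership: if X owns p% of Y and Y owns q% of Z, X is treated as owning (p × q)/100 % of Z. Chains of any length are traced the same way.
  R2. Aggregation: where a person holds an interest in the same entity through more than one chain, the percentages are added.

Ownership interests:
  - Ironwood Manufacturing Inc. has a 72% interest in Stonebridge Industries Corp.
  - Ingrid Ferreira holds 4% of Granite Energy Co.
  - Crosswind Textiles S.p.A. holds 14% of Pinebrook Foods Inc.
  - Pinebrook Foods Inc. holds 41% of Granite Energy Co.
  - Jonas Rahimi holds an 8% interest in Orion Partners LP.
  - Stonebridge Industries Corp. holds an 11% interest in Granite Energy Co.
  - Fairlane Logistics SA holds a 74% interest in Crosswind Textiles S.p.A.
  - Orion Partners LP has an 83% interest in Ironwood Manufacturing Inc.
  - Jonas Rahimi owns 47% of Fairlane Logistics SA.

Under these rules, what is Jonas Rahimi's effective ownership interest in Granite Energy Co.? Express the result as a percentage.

2.52226%

Chain via Orion Partners LP → Ironwood Manufacturing Inc. → Stonebridge Industries Corp. (R1): 8% × 83% × 72% × 11% = 0.525888% of Granite Energy Co.
Chain via Fairlane Logistics SA → Crosswind Textiles S.p.A. → Pinebrook Foods Inc. (R1): 47% × 74% × 14% × 41% = 1.996372% of Granite Energy Co.
Aggregating (R2): 0.525888% + 1.996372% = 2.52226%.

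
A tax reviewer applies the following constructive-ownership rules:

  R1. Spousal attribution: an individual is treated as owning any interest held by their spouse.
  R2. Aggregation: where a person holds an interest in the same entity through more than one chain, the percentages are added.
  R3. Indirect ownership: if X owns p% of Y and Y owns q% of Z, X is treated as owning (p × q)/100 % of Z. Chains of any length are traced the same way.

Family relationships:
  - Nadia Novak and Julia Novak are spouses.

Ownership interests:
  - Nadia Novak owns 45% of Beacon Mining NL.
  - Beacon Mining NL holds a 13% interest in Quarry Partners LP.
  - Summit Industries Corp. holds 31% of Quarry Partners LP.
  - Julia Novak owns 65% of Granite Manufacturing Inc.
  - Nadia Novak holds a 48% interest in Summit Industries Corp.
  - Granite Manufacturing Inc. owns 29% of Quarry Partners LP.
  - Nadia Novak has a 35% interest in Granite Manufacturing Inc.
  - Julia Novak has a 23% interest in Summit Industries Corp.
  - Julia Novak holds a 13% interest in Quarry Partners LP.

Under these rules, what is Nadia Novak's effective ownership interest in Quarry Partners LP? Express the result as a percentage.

69.86%

By spousal attribution (R1), Nadia Novak is treated as also owning Julia Novak's interest in Summit Industries Corp, giving 48% + 23% = 71%.
By spousal attribution (R1), Nadia Novak is treated as also owning Julia Novak's interest in Granite Manufacturing Inc, giving 35% + 65% = 100%.
By spousal attribution (R1), Nadia Novak is treated as owning Julia Novak's 13% interest in Quarry Partners LP.
Chain via Summit Industries Corp. (R3): 71% × 31% = 22.01% of Quarry Partners LP.
Chain via Granite Manufacturing Inc. (R3): 100% × 29% = 29% of Quarry Partners LP.
Chain via Beacon Mining NL (R3): 45% × 13% = 5.85% of Quarry Partners LP.
Direct interest in Quarry Partners LP: 13%.
Aggregating (R2): 22.01% + 29% + 5.85% + 13% = 69.86%.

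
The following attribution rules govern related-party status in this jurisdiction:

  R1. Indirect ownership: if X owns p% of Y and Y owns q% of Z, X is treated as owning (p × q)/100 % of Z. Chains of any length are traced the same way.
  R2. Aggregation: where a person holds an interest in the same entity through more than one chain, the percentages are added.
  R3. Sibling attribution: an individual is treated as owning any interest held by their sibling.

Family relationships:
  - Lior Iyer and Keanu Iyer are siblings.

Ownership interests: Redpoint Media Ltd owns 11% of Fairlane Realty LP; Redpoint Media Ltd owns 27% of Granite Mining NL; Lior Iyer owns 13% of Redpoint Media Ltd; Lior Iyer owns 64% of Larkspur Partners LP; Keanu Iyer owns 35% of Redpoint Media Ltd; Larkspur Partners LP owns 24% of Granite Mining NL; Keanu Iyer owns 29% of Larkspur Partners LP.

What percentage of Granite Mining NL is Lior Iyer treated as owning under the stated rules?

By sibling attribution (R3), Lior Iyer is treated as also owning Keanu Iyer's interest in Redpoint Media Ltd, giving 13% + 35% = 48%.
By sibling attribution (R3), Lior Iyer is treated as also owning Keanu Iyer's interest in Larkspur Partners LP, giving 64% + 29% = 93%.
Chain via Redpoint Media Ltd (R1): 48% × 27% = 12.96% of Granite Mining NL.
Chain via Larkspur Partners LP (R1): 93% × 24% = 22.32% of Granite Mining NL.
Aggregating (R2): 12.96% + 22.32% = 35.28%.

35.28%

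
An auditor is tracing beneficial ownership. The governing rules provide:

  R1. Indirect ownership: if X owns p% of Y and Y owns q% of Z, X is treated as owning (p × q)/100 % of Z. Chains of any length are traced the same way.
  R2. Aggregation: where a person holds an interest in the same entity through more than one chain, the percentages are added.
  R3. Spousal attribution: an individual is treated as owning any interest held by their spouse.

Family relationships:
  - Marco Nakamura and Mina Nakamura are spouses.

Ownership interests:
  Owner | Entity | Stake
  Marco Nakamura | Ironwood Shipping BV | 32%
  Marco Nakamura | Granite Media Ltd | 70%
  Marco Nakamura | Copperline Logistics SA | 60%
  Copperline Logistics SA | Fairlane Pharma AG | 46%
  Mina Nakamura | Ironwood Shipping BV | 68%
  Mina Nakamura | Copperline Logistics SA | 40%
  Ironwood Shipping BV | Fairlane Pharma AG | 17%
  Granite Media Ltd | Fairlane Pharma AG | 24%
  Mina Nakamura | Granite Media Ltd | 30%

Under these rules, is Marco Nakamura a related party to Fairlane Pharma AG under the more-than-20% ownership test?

By spousal attribution (R3), Marco Nakamura is treated as also owning Mina Nakamura's interest in Ironwood Shipping BV, giving 32% + 68% = 100%.
By spousal attribution (R3), Marco Nakamura is treated as also owning Mina Nakamura's interest in Granite Media Ltd, giving 70% + 30% = 100%.
By spousal attribution (R3), Marco Nakamura is treated as also owning Mina Nakamura's interest in Copperline Logistics SA, giving 60% + 40% = 100%.
Chain via Ironwood Shipping BV (R1): 100% × 17% = 17% of Fairlane Pharma AG.
Chain via Granite Media Ltd (R1): 100% × 24% = 24% of Fairlane Pharma AG.
Chain via Copperline Logistics SA (R1): 100% × 46% = 46% of Fairlane Pharma AG.
Aggregating (R2): 17% + 24% + 46% = 87%.
87% exceeds the 20% threshold, so Marco is a related party to Fairlane Pharma AG.

Yes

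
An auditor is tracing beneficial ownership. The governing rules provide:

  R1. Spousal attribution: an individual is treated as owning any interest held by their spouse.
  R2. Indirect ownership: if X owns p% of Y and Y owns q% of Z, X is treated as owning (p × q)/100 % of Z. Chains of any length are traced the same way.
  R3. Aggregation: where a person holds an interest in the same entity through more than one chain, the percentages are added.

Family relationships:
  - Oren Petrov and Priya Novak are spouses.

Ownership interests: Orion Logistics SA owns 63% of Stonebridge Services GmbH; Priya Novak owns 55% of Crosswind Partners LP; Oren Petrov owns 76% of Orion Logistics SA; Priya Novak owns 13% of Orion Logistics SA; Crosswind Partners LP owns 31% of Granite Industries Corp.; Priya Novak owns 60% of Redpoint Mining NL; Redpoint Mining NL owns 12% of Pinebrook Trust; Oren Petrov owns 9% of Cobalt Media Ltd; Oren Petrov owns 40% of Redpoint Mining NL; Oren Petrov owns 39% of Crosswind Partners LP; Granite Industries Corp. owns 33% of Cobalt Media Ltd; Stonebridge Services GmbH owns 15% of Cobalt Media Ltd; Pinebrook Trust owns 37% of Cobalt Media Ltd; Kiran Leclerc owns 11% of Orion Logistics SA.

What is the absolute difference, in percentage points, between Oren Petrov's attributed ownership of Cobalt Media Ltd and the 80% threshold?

By spousal attribution (R1), Oren Petrov is treated as also owning Priya Novak's interest in Orion Logistics SA, giving 76% + 13% = 89%.
By spousal attribution (R1), Oren Petrov is treated as also owning Priya Novak's interest in Redpoint Mining NL, giving 40% + 60% = 100%.
By spousal attribution (R1), Oren Petrov is treated as also owning Priya Novak's interest in Crosswind Partners LP, giving 39% + 55% = 94%.
Chain via Orion Logistics SA → Stonebridge Services GmbH (R2): 89% × 63% × 15% = 8.4105% of Cobalt Media Ltd.
Chain via Redpoint Mining NL → Pinebrook Trust (R2): 100% × 12% × 37% = 4.44% of Cobalt Media Ltd.
Chain via Crosswind Partners LP → Granite Industries Corp. (R2): 94% × 31% × 33% = 9.6162% of Cobalt Media Ltd.
Direct interest in Cobalt Media Ltd: 9%.
Aggregating (R3): 8.4105% + 4.44% + 9.6162% + 9% = 31.4667%.
31.4667% falls short of the 80% threshold by 48.5333 percentage points.

48.5333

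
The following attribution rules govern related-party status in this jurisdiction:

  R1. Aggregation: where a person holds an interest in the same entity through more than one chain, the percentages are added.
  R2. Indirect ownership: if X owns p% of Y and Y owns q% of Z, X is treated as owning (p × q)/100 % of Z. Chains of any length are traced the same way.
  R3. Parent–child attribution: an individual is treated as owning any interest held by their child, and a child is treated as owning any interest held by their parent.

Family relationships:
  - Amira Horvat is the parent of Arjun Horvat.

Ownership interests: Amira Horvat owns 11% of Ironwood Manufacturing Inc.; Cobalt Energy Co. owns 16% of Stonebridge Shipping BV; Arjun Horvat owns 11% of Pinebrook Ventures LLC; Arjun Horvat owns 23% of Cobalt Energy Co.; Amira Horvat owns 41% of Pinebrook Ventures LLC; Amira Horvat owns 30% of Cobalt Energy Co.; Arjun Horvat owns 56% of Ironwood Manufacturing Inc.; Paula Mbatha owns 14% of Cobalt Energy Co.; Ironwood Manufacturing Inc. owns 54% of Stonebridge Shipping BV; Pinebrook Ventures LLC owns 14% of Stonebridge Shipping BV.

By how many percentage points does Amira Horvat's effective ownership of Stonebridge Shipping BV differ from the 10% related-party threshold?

By parent–child attribution (R3), Amira Horvat is treated as also owning Arjun Horvat's interest in Ironwood Manufacturing Inc, giving 11% + 56% = 67%.
By parent–child attribution (R3), Amira Horvat is treated as also owning Arjun Horvat's interest in Cobalt Energy Co, giving 30% + 23% = 53%.
By parent–child attribution (R3), Amira Horvat is treated as also owning Arjun Horvat's interest in Pinebrook Ventures LLC, giving 41% + 11% = 52%.
Chain via Ironwood Manufacturing Inc. (R2): 67% × 54% = 36.18% of Stonebridge Shipping BV.
Chain via Cobalt Energy Co. (R2): 53% × 16% = 8.48% of Stonebridge Shipping BV.
Chain via Pinebrook Ventures LLC (R2): 52% × 14% = 7.28% of Stonebridge Shipping BV.
Aggregating (R1): 36.18% + 8.48% + 7.28% = 51.94%.
51.94% exceeds the 10% threshold by 41.94 percentage points.

41.94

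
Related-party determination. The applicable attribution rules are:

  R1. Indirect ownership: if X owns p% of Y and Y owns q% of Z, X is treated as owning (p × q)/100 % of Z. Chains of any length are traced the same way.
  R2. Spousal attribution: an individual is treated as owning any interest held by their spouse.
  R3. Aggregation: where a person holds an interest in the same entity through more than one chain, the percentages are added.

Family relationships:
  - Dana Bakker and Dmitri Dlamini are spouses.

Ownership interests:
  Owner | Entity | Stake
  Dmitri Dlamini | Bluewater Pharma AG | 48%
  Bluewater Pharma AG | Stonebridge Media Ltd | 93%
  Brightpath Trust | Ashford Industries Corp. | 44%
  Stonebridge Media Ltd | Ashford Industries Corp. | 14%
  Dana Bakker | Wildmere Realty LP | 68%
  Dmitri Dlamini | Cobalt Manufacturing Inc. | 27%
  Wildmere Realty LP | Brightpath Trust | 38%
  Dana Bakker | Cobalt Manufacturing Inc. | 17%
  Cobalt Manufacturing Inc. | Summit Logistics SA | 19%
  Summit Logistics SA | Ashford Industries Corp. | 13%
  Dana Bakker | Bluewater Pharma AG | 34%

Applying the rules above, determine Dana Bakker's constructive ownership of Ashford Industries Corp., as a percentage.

By spousal attribution (R2), Dana Bakker is treated as also owning Dmitri Dlamini's interest in Cobalt Manufacturing Inc, giving 17% + 27% = 44%.
By spousal attribution (R2), Dana Bakker is treated as also owning Dmitri Dlamini's interest in Bluewater Pharma AG, giving 34% + 48% = 82%.
Chain via Wildmere Realty LP → Brightpath Trust (R1): 68% × 38% × 44% = 11.3696% of Ashford Industries Corp.
Chain via Cobalt Manufacturing Inc. → Summit Logistics SA (R1): 44% × 19% × 13% = 1.0868% of Ashford Industries Corp.
Chain via Bluewater Pharma AG → Stonebridge Media Ltd (R1): 82% × 93% × 14% = 10.6764% of Ashford Industries Corp.
Aggregating (R3): 11.3696% + 1.0868% + 10.6764% = 23.1328%.

23.1328%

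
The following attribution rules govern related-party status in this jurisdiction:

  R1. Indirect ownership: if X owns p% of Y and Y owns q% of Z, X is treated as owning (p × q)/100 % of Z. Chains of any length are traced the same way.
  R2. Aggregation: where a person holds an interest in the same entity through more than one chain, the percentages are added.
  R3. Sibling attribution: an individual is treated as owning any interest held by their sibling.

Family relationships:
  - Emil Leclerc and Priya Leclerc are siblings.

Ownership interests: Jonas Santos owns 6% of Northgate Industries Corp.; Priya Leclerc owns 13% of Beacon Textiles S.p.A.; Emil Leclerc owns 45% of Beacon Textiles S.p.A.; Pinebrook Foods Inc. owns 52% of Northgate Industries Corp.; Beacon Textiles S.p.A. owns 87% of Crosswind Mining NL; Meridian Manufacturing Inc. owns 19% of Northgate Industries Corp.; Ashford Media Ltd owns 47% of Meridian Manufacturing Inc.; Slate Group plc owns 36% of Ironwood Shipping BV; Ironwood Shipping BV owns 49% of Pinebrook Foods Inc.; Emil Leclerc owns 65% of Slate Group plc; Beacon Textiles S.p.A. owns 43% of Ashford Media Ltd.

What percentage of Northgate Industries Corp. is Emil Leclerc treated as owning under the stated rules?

By sibling attribution (R3), Emil Leclerc is treated as also owning Priya Leclerc's interest in Beacon Textiles S.p.A, giving 45% + 13% = 58%.
Chain via Slate Group plc → Ironwood Shipping BV → Pinebrook Foods Inc. (R1): 65% × 36% × 49% × 52% = 5.96232% of Northgate Industries Corp.
Chain via Beacon Textiles S.p.A. → Ashford Media Ltd → Meridian Manufacturing Inc. (R1): 58% × 43% × 47% × 19% = 2.227142% of Northgate Industries Corp.
Aggregating (R2): 5.96232% + 2.227142% = 8.189462%.

8.189462%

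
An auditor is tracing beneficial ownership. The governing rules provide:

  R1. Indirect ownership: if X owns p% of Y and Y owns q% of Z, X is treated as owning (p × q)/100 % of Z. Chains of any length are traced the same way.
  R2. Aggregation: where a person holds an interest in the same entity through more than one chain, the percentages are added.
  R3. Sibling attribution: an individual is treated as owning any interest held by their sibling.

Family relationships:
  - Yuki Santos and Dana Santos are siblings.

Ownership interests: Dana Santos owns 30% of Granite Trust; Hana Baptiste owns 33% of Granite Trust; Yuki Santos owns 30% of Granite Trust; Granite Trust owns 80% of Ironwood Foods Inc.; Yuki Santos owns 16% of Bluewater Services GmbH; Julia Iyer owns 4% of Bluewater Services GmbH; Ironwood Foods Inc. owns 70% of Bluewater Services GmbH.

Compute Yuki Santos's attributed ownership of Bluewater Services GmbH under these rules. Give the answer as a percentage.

49.6%

By sibling attribution (R3), Yuki Santos is treated as also owning Dana Santos's interest in Granite Trust, giving 30% + 30% = 60%.
Chain via Granite Trust → Ironwood Foods Inc. (R1): 60% × 80% × 70% = 33.6% of Bluewater Services GmbH.
Direct interest in Bluewater Services GmbH: 16%.
Aggregating (R2): 33.6% + 16% = 49.6%.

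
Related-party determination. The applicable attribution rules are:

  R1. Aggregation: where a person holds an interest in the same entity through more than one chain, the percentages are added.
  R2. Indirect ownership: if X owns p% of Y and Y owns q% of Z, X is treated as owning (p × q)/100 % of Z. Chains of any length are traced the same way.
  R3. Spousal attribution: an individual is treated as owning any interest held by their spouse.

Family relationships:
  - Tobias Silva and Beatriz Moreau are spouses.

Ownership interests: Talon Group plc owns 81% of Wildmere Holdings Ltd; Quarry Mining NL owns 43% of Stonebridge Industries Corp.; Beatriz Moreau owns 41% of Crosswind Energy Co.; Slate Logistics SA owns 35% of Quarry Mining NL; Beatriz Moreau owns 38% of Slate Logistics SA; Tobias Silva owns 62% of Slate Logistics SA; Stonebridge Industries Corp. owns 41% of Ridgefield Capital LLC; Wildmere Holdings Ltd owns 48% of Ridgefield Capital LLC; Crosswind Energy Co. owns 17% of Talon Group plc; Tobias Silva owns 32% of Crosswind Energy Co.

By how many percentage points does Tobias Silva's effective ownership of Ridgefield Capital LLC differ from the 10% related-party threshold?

0.995508

By spousal attribution (R3), Tobias Silva is treated as also owning Beatriz Moreau's interest in Crosswind Energy Co, giving 32% + 41% = 73%.
By spousal attribution (R3), Tobias Silva is treated as also owning Beatriz Moreau's interest in Slate Logistics SA, giving 62% + 38% = 100%.
Chain via Crosswind Energy Co. → Talon Group plc → Wildmere Holdings Ltd (R2): 73% × 17% × 81% × 48% = 4.825008% of Ridgefield Capital LLC.
Chain via Slate Logistics SA → Quarry Mining NL → Stonebridge Industries Corp. (R2): 100% × 35% × 43% × 41% = 6.1705% of Ridgefield Capital LLC.
Aggregating (R1): 4.825008% + 6.1705% = 10.995508%.
10.995508% exceeds the 10% threshold by 0.995508 percentage points.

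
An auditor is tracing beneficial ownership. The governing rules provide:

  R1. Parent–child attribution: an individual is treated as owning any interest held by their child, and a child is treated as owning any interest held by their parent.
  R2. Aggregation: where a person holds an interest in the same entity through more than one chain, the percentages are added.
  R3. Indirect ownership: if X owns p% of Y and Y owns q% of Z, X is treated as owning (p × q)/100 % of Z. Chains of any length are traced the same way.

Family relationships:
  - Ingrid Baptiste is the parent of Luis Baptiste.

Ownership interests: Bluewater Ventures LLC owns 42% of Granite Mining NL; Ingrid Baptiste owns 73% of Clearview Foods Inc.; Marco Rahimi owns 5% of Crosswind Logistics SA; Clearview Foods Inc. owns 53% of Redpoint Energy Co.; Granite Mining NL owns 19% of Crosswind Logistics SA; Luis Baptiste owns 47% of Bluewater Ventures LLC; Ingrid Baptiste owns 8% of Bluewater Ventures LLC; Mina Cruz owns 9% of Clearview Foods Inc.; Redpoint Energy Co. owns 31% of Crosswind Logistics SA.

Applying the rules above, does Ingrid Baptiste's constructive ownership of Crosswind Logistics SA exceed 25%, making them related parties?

By parent–child attribution (R1), Ingrid Baptiste is treated as also owning Luis Baptiste's interest in Bluewater Ventures LLC, giving 8% + 47% = 55%.
Chain via Clearview Foods Inc. → Redpoint Energy Co. (R3): 73% × 53% × 31% = 11.9939% of Crosswind Logistics SA.
Chain via Bluewater Ventures LLC → Granite Mining NL (R3): 55% × 42% × 19% = 4.389% of Crosswind Logistics SA.
Aggregating (R2): 11.9939% + 4.389% = 16.3829%.
16.3829% does not exceed the 25% threshold, so Ingrid is not a related party to Crosswind Logistics SA.

No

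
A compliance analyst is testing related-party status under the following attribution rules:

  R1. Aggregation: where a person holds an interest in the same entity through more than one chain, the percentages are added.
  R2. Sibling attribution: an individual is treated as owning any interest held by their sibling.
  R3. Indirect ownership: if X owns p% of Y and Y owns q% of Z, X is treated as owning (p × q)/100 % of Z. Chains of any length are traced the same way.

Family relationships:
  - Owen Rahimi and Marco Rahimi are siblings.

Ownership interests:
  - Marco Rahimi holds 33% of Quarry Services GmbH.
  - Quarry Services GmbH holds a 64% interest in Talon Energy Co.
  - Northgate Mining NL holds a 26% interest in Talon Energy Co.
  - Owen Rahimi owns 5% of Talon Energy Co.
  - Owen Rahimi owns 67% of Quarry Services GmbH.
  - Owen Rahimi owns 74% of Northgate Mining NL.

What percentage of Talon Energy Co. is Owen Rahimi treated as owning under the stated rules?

88.24%

By sibling attribution (R2), Owen Rahimi is treated as also owning Marco Rahimi's interest in Quarry Services GmbH, giving 67% + 33% = 100%.
Chain via Northgate Mining NL (R3): 74% × 26% = 19.24% of Talon Energy Co.
Chain via Quarry Services GmbH (R3): 100% × 64% = 64% of Talon Energy Co.
Direct interest in Talon Energy Co: 5%.
Aggregating (R1): 19.24% + 64% + 5% = 88.24%.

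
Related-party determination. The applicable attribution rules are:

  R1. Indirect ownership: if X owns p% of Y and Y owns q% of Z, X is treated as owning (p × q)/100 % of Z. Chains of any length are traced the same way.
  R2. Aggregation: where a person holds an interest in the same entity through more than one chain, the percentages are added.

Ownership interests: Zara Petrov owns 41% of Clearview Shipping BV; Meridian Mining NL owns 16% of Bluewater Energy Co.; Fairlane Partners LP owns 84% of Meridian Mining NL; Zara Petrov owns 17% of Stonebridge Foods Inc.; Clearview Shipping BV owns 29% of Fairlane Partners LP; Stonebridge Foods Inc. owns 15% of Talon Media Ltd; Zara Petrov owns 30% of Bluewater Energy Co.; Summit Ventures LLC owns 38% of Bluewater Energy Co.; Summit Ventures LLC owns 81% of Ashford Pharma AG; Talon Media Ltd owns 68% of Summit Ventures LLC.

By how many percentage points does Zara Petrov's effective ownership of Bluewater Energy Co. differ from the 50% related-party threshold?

17.743064

Chain via Stonebridge Foods Inc. → Talon Media Ltd → Summit Ventures LLC (R1): 17% × 15% × 68% × 38% = 0.65892% of Bluewater Energy Co.
Chain via Clearview Shipping BV → Fairlane Partners LP → Meridian Mining NL (R1): 41% × 29% × 84% × 16% = 1.598016% of Bluewater Energy Co.
Direct interest in Bluewater Energy Co: 30%.
Aggregating (R2): 0.65892% + 1.598016% + 30% = 32.256936%.
32.256936% falls short of the 50% threshold by 17.743064 percentage points.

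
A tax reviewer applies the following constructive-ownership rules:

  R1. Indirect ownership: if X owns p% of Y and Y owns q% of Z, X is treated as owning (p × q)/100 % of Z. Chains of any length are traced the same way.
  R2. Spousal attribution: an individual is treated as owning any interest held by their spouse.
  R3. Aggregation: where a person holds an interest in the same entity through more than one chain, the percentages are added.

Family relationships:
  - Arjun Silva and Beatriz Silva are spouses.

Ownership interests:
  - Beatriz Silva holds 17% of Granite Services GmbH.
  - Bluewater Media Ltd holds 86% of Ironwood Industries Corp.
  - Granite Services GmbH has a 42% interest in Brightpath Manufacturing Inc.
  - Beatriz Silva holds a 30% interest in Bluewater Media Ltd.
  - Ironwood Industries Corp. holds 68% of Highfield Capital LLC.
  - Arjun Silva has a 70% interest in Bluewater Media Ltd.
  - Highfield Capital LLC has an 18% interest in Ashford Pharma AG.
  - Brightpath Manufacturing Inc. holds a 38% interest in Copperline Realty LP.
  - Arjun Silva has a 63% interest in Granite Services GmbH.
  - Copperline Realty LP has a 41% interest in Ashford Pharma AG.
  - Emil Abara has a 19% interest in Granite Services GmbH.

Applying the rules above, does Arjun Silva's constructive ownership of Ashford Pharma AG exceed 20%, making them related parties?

No

By spousal attribution (R2), Arjun Silva is treated as also owning Beatriz Silva's interest in Granite Services GmbH, giving 63% + 17% = 80%.
By spousal attribution (R2), Arjun Silva is treated as also owning Beatriz Silva's interest in Bluewater Media Ltd, giving 70% + 30% = 100%.
Chain via Granite Services GmbH → Brightpath Manufacturing Inc. → Copperline Realty LP (R1): 80% × 42% × 38% × 41% = 5.23488% of Ashford Pharma AG.
Chain via Bluewater Media Ltd → Ironwood Industries Corp. → Highfield Capital LLC (R1): 100% × 86% × 68% × 18% = 10.5264% of Ashford Pharma AG.
Aggregating (R3): 5.23488% + 10.5264% = 15.76128%.
15.76128% does not exceed the 20% threshold, so Arjun is not a related party to Ashford Pharma AG.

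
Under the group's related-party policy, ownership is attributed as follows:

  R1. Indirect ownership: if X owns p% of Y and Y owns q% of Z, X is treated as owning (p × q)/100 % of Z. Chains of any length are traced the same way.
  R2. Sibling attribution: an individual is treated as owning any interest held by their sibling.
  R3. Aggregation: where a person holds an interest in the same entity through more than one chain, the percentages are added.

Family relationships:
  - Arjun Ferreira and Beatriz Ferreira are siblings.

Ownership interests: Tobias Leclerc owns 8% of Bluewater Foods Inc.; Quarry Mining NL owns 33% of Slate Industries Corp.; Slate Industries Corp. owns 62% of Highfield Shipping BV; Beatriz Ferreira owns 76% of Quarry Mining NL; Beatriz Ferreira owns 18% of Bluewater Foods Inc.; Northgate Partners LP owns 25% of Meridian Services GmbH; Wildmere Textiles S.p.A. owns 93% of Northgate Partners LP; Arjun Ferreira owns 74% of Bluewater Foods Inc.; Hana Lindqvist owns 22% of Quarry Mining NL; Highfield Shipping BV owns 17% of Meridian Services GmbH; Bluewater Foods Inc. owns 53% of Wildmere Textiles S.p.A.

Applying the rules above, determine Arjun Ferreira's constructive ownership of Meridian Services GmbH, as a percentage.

By sibling attribution (R2), Arjun Ferreira is treated as also owning Beatriz Ferreira's interest in Bluewater Foods Inc, giving 74% + 18% = 92%.
By sibling attribution (R2), Arjun Ferreira is treated as owning Beatriz Ferreira's 76% interest in Quarry Mining NL.
Chain via Bluewater Foods Inc. → Wildmere Textiles S.p.A. → Northgate Partners LP (R1): 92% × 53% × 93% × 25% = 11.3367% of Meridian Services GmbH.
Chain via Quarry Mining NL → Slate Industries Corp. → Highfield Shipping BV (R1): 76% × 33% × 62% × 17% = 2.643432% of Meridian Services GmbH.
Aggregating (R3): 11.3367% + 2.643432% = 13.980132%.

13.980132%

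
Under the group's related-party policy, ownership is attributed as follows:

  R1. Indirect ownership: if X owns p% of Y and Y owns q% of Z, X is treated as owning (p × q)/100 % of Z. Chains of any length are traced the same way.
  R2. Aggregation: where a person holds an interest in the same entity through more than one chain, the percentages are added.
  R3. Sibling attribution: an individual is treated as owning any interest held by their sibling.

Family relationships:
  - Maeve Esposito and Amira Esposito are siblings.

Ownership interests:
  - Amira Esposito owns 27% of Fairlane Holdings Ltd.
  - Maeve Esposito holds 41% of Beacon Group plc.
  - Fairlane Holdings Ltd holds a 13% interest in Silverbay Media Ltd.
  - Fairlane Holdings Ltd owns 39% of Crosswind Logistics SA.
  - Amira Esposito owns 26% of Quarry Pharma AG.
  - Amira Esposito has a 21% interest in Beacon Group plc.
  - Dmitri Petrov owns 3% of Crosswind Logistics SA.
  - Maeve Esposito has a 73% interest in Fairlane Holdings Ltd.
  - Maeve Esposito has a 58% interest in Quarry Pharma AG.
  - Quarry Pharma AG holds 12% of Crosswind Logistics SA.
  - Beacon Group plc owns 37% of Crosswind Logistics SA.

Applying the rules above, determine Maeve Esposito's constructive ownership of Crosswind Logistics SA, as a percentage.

By sibling attribution (R3), Maeve Esposito is treated as also owning Amira Esposito's interest in Fairlane Holdings Ltd, giving 73% + 27% = 100%.
By sibling attribution (R3), Maeve Esposito is treated as also owning Amira Esposito's interest in Beacon Group plc, giving 41% + 21% = 62%.
By sibling attribution (R3), Maeve Esposito is treated as also owning Amira Esposito's interest in Quarry Pharma AG, giving 58% + 26% = 84%.
Chain via Fairlane Holdings Ltd (R1): 100% × 39% = 39% of Crosswind Logistics SA.
Chain via Beacon Group plc (R1): 62% × 37% = 22.94% of Crosswind Logistics SA.
Chain via Quarry Pharma AG (R1): 84% × 12% = 10.08% of Crosswind Logistics SA.
Aggregating (R2): 39% + 22.94% + 10.08% = 72.02%.

72.02%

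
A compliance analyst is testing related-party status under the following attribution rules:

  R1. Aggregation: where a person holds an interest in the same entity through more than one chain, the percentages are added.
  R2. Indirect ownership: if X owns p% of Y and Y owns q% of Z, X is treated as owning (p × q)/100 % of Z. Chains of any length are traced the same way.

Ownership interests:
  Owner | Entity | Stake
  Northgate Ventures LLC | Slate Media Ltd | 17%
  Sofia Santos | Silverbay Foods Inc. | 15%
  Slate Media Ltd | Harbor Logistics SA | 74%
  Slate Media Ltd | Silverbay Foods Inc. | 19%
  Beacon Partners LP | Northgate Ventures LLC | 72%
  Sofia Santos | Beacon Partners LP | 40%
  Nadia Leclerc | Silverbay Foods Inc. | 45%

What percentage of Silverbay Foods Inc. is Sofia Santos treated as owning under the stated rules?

Chain via Beacon Partners LP → Northgate Ventures LLC → Slate Media Ltd (R2): 40% × 72% × 17% × 19% = 0.93024% of Silverbay Foods Inc.
Direct interest in Silverbay Foods Inc: 15%.
Aggregating (R1): 0.93024% + 15% = 15.93024%.

15.93024%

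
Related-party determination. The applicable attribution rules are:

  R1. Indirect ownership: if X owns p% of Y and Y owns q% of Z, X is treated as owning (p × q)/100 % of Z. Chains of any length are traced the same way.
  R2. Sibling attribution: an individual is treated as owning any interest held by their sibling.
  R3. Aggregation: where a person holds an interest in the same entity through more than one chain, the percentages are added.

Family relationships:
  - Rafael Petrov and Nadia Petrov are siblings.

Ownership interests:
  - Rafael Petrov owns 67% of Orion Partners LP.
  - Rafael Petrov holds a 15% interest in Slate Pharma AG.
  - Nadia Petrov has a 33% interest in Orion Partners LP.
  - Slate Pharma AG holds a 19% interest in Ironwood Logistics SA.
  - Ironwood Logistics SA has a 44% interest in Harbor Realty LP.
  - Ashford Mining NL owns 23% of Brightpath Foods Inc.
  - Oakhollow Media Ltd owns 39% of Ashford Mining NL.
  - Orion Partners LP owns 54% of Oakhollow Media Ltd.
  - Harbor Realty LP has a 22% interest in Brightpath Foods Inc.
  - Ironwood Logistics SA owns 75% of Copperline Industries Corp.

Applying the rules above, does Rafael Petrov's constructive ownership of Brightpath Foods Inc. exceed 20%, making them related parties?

No

By sibling attribution (R2), Rafael Petrov is treated as also owning Nadia Petrov's interest in Orion Partners LP, giving 67% + 33% = 100%.
Chain via Orion Partners LP → Oakhollow Media Ltd → Ashford Mining NL (R1): 100% × 54% × 39% × 23% = 4.8438% of Brightpath Foods Inc.
Chain via Slate Pharma AG → Ironwood Logistics SA → Harbor Realty LP (R1): 15% × 19% × 44% × 22% = 0.27588% of Brightpath Foods Inc.
Aggregating (R3): 4.8438% + 0.27588% = 5.11968%.
5.11968% does not exceed the 20% threshold, so Rafael is not a related party to Brightpath Foods Inc.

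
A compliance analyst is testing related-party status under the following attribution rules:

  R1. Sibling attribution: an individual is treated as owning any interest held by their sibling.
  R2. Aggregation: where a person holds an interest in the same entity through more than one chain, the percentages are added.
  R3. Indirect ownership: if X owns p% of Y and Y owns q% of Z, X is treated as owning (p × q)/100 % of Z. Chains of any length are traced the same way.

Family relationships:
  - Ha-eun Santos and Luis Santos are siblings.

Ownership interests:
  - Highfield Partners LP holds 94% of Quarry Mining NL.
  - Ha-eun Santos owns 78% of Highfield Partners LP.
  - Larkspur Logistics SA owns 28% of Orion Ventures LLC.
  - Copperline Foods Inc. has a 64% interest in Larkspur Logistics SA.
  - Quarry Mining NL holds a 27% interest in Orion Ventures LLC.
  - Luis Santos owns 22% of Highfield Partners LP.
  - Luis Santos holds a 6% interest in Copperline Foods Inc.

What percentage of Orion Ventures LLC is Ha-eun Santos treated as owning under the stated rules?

26.4552%

By sibling attribution (R1), Ha-eun Santos is treated as also owning Luis Santos's interest in Highfield Partners LP, giving 78% + 22% = 100%.
By sibling attribution (R1), Ha-eun Santos is treated as owning Luis Santos's 6% interest in Copperline Foods Inc.
Chain via Highfield Partners LP → Quarry Mining NL (R3): 100% × 94% × 27% = 25.38% of Orion Ventures LLC.
Chain via Copperline Foods Inc. → Larkspur Logistics SA (R3): 6% × 64% × 28% = 1.0752% of Orion Ventures LLC.
Aggregating (R2): 25.38% + 1.0752% = 26.4552%.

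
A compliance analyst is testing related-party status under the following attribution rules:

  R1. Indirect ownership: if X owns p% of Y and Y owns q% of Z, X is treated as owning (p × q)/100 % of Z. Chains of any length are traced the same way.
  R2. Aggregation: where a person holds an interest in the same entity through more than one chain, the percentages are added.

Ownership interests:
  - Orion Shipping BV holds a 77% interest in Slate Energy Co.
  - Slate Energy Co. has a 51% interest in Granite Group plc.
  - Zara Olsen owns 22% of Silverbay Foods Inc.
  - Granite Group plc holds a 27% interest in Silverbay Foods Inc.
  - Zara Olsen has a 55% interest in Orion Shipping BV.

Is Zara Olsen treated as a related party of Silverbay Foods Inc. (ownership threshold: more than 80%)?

No

Chain via Orion Shipping BV → Slate Energy Co. → Granite Group plc (R1): 55% × 77% × 51% × 27% = 5.831595% of Silverbay Foods Inc.
Direct interest in Silverbay Foods Inc: 22%.
Aggregating (R2): 5.831595% + 22% = 27.831595%.
27.831595% does not exceed the 80% threshold, so Zara is not a related party to Silverbay Foods Inc.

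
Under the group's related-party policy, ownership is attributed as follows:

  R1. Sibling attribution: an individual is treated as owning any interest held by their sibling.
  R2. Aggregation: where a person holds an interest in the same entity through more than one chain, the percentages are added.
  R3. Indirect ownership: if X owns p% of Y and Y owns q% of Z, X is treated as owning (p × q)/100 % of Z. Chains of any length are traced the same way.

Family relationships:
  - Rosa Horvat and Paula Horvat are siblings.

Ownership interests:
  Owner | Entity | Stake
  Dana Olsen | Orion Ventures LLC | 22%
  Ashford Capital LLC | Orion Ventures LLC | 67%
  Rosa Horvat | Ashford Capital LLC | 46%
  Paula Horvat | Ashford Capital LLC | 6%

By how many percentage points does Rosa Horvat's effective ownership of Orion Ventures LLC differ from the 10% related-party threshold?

By sibling attribution (R1), Rosa Horvat is treated as also owning Paula Horvat's interest in Ashford Capital LLC, giving 46% + 6% = 52%.
Chain via Ashford Capital LLC (R3): 52% × 67% = 34.84% of Orion Ventures LLC.
34.84% exceeds the 10% threshold by 24.84 percentage points.

24.84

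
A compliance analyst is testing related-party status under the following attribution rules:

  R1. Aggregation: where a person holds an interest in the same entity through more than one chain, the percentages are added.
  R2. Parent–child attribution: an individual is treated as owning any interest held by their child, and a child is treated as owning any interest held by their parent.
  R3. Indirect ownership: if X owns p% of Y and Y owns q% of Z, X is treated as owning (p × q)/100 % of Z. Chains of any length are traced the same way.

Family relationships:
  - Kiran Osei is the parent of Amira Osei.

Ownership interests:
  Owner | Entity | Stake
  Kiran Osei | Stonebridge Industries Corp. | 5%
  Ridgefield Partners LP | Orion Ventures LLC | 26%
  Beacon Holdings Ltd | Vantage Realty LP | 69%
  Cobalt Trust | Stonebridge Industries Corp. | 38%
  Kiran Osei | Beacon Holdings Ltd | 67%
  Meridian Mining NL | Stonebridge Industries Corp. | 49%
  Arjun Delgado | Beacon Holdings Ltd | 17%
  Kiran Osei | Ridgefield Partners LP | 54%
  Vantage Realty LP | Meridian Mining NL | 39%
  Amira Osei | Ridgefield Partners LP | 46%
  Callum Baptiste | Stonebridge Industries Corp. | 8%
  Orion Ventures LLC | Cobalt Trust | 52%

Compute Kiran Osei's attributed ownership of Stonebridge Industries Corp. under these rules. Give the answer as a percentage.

18.972153%

By parent–child attribution (R2), Kiran Osei is treated as also owning Amira Osei's interest in Ridgefield Partners LP, giving 54% + 46% = 100%.
Chain via Ridgefield Partners LP → Orion Ventures LLC → Cobalt Trust (R3): 100% × 26% × 52% × 38% = 5.1376% of Stonebridge Industries Corp.
Chain via Beacon Holdings Ltd → Vantage Realty LP → Meridian Mining NL (R3): 67% × 69% × 39% × 49% = 8.834553% of Stonebridge Industries Corp.
Direct interest in Stonebridge Industries Corp: 5%.
Aggregating (R1): 5.1376% + 8.834553% + 5% = 18.972153%.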